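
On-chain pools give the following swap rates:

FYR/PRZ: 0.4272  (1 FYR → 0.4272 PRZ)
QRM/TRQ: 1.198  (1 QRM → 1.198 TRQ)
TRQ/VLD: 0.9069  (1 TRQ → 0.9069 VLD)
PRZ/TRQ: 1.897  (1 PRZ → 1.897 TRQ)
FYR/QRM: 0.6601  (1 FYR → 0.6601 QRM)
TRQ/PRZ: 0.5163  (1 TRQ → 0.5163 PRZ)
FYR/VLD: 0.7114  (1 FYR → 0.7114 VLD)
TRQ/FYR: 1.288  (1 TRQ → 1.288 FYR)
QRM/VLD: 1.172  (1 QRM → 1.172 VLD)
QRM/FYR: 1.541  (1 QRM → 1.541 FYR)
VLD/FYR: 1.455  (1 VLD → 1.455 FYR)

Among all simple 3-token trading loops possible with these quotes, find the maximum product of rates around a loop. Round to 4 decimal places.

1.1256

QRM→VLD→FYR→QRM: 1.172 × 1.455 × 0.6601 = 1.12564
FYR→PRZ→TRQ→FYR: 0.4272 × 1.897 × 1.288 = 1.04379
QRM→TRQ→FYR→QRM: 1.198 × 1.288 × 0.6601 = 1.01855
Maximum is QRM→VLD→FYR→QRM at 1.1256; arbitrage exists.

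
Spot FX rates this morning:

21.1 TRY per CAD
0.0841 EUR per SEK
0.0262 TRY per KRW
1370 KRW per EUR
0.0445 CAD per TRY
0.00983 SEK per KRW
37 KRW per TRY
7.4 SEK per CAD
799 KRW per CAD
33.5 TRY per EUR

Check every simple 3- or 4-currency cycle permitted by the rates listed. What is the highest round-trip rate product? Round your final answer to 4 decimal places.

1.1326

SEK→EUR→KRW→SEK: 0.0841 × 1370 × 0.00983 = 1.13258
SEK→EUR→TRY→KRW→SEK: 0.0841 × 33.5 × 37 × 0.00983 = 1.02470
TRY→CAD→KRW→TRY: 0.0445 × 799 × 0.0262 = 0.93155
SEK→EUR→TRY→CAD→SEK: 0.0841 × 33.5 × 0.0445 × 7.4 = 0.92775
Maximum is SEK→EUR→KRW→SEK at 1.1326; arbitrage exists.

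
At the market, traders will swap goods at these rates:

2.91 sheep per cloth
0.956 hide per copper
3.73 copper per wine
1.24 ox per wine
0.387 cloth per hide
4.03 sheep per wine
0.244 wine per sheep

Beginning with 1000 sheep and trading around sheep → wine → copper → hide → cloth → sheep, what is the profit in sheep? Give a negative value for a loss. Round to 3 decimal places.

1000 sheep × 0.244 = 244 wine
244 wine × 3.73 = 910.12 copper
910.12 copper × 0.956 = 870.07472 hide
870.07472 hide × 0.387 = 336.71891664 cloth
336.71891664 cloth × 2.91 = 979.8520474224 sheep
Net change: 979.8520474224 − 1000 = -20.1479525776 sheep

-20.148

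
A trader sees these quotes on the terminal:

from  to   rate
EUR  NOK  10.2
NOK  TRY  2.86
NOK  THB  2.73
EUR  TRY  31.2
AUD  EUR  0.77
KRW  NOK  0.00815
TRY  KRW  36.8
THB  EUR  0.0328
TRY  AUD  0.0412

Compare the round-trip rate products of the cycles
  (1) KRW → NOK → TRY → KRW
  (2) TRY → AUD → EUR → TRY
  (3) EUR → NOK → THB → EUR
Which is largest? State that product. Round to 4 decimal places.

(1) 0.00815 × 2.86 × 36.8 = 0.85777
(2) 0.0412 × 0.77 × 31.2 = 0.98979
(3) 10.2 × 2.73 × 0.0328 = 0.91335
Highest is cycle (2) at 0.9898 (≤1, no arbitrage).

0.9898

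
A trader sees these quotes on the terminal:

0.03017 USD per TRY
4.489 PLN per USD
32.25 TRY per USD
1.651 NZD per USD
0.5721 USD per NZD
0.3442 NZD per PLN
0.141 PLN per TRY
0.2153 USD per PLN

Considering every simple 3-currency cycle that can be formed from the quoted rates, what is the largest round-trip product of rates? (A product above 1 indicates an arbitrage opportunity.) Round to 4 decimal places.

0.9790

USD→TRY→PLN→USD: 32.25 × 0.141 × 0.2153 = 0.97902
NZD→USD→PLN→NZD: 0.5721 × 4.489 × 0.3442 = 0.88396
Maximum is USD→TRY→PLN→USD at 0.9790; no arbitrage — every cycle loses value.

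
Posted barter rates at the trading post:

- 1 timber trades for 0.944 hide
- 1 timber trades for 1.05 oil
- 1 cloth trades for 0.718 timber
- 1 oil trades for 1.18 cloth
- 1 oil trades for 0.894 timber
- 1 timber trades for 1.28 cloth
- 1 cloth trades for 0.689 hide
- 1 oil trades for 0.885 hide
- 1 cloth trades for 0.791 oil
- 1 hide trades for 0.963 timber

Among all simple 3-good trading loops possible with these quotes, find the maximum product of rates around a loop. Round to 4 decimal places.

0.9052

cloth→oil→timber→cloth: 0.791 × 0.894 × 1.28 = 0.90516
hide→timber→oil→hide: 0.963 × 1.05 × 0.885 = 0.89487
cloth→timber→oil→cloth: 0.718 × 1.05 × 1.18 = 0.88960
hide→timber→cloth→hide: 0.963 × 1.28 × 0.689 = 0.84929
Maximum is cloth→oil→timber→cloth at 0.9052; no arbitrage — every cycle loses value.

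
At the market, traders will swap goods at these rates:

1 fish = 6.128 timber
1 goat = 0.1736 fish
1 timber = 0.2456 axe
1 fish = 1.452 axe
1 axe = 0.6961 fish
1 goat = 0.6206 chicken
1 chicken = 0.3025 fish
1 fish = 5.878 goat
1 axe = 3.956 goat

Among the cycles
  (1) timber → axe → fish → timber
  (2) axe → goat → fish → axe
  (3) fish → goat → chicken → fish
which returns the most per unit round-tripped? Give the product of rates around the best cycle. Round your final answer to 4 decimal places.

1.1035

(1) 0.2456 × 0.6961 × 6.128 = 1.04766
(2) 3.956 × 0.1736 × 1.452 = 0.99718
(3) 5.878 × 0.6206 × 0.3025 = 1.10349
Highest is cycle (3) at 1.1035 (>1, arbitrage).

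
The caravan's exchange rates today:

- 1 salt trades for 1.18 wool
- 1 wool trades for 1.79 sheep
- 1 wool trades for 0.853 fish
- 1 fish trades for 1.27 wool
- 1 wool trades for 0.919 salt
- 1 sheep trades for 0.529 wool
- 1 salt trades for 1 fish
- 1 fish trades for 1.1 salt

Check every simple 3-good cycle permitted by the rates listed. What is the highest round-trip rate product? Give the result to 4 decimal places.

fish→wool→salt→fish: 1.27 × 0.919 × 1 = 1.16713
fish→salt→wool→fish: 1.1 × 1.18 × 0.853 = 1.10719
Maximum is fish→wool→salt→fish at 1.1671; arbitrage exists.

1.1671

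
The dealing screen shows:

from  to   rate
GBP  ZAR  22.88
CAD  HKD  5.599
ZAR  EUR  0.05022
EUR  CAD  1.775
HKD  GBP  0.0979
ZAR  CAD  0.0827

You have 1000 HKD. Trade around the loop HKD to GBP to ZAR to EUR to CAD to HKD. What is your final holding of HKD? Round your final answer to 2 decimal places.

1117.95

1000 HKD × 0.0979 = 97.9 GBP
97.9 GBP × 22.88 = 2239.952 ZAR
2239.952 ZAR × 0.05022 = 112.49038944 EUR
112.49038944 EUR × 1.775 = 199.670441256 CAD
199.670441256 CAD × 5.599 = 1117.954800592344 HKD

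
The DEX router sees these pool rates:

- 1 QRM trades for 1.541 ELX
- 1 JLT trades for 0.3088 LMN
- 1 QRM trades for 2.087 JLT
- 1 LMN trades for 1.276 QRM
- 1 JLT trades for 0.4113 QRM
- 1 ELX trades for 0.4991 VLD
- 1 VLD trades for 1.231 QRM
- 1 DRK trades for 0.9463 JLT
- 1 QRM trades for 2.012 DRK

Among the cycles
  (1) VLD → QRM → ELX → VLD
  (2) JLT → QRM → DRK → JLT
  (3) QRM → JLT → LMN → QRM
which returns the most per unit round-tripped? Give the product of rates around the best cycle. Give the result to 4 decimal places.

(1) 1.231 × 1.541 × 0.4991 = 0.94678
(2) 0.4113 × 2.012 × 0.9463 = 0.78310
(3) 2.087 × 0.3088 × 1.276 = 0.82234
Highest is cycle (1) at 0.9468 (≤1, no arbitrage).

0.9468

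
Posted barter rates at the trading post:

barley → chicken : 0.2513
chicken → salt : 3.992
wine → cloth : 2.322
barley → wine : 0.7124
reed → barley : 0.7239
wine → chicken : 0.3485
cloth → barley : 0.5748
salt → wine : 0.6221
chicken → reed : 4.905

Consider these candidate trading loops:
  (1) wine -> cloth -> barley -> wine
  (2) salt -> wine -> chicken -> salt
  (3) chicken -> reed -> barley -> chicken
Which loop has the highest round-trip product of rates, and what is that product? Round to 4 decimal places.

0.9508

(1) 2.322 × 0.5748 × 0.7124 = 0.95083
(2) 0.6221 × 0.3485 × 3.992 = 0.86547
(3) 4.905 × 0.7239 × 0.2513 = 0.89230
Highest is cycle (1) at 0.9508 (≤1, no arbitrage).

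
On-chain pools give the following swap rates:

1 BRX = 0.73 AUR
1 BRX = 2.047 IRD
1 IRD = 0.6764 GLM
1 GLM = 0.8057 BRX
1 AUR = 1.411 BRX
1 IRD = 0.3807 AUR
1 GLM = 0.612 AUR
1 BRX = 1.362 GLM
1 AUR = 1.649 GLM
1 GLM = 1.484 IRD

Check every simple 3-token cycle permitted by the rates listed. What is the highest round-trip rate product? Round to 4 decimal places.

GLM→AUR→BRX→GLM: 0.612 × 1.411 × 1.362 = 1.17613
IRD→GLM→BRX→IRD: 0.6764 × 0.8057 × 2.047 = 1.11556
IRD→AUR→BRX→IRD: 0.3807 × 1.411 × 2.047 = 1.09958
GLM→BRX→AUR→GLM: 0.8057 × 0.73 × 1.649 = 0.96988
IRD→AUR→GLM→IRD: 0.3807 × 1.649 × 1.484 = 0.93162
Maximum is GLM→AUR→BRX→GLM at 1.1761; arbitrage exists.

1.1761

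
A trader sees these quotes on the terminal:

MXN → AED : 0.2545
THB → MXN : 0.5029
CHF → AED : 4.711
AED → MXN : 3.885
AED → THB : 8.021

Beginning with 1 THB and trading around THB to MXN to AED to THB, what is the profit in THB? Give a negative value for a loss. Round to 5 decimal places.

1 THB × 0.5029 = 0.5029 MXN
0.5029 MXN × 0.2545 = 0.12798805 AED
0.12798805 AED × 8.021 = 1.02659214905 THB
Net change: 1.02659214905 − 1 = 0.02659214905 THB

0.02659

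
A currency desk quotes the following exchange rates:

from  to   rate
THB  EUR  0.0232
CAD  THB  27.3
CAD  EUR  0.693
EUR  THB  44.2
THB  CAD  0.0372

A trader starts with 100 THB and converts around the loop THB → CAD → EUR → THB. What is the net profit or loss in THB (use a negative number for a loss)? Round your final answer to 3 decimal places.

13.946

100 THB × 0.0372 = 3.72 CAD
3.72 CAD × 0.693 = 2.57796 EUR
2.57796 EUR × 44.2 = 113.945832 THB
Net change: 113.945832 − 100 = 13.945832 THB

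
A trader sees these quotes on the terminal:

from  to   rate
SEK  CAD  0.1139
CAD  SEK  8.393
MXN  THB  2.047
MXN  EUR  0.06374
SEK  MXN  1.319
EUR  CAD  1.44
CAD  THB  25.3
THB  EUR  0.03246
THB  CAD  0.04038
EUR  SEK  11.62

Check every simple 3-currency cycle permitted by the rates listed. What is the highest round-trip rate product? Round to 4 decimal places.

1.1826

THB→EUR→CAD→THB: 0.03246 × 1.44 × 25.3 = 1.18258
EUR→SEK→MXN→EUR: 11.62 × 1.319 × 0.06374 = 0.97693
Maximum is THB→EUR→CAD→THB at 1.1826; arbitrage exists.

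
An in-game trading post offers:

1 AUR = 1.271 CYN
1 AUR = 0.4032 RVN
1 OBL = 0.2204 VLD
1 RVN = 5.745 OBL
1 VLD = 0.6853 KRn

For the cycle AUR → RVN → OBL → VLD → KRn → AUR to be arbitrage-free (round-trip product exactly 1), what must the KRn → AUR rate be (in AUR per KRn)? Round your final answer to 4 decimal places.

Known legs of the cycle: 0.4032 × 5.745 × 0.2204 × 0.6853 = 0.34986691732608
For no arbitrage the full-cycle product must be 1, so the missing rate is 1 / 0.34986691732608 ≈ 2.858230.

2.8582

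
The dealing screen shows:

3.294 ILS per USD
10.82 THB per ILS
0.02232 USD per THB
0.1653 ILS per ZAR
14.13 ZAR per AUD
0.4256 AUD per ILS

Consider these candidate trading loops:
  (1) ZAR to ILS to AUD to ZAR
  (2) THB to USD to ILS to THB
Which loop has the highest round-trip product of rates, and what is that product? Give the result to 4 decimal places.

0.9941

(1) 0.1653 × 0.4256 × 14.13 = 0.99407
(2) 0.02232 × 3.294 × 10.82 = 0.79551
Highest is cycle (1) at 0.9941 (≤1, no arbitrage).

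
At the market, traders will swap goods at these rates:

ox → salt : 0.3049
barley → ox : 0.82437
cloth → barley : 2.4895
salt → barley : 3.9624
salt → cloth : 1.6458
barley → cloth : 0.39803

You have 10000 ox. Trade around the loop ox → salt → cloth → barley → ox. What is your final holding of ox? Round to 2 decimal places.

10000 ox × 0.3049 = 3049 salt
3049 salt × 1.6458 = 5018.0442 cloth
5018.0442 cloth × 2.4895 = 12492.4210359 barley
12492.4210359 barley × 0.82437 = 10298.377129364883 ox

10298.38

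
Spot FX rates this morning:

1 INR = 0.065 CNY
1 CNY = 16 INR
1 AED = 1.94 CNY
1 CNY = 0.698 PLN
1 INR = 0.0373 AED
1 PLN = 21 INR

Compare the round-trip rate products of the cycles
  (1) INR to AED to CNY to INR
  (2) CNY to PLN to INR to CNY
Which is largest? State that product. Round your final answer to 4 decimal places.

(1) 0.0373 × 1.94 × 16 = 1.15779
(2) 0.698 × 21 × 0.065 = 0.95277
Highest is cycle (1) at 1.1578 (>1, arbitrage).

1.1578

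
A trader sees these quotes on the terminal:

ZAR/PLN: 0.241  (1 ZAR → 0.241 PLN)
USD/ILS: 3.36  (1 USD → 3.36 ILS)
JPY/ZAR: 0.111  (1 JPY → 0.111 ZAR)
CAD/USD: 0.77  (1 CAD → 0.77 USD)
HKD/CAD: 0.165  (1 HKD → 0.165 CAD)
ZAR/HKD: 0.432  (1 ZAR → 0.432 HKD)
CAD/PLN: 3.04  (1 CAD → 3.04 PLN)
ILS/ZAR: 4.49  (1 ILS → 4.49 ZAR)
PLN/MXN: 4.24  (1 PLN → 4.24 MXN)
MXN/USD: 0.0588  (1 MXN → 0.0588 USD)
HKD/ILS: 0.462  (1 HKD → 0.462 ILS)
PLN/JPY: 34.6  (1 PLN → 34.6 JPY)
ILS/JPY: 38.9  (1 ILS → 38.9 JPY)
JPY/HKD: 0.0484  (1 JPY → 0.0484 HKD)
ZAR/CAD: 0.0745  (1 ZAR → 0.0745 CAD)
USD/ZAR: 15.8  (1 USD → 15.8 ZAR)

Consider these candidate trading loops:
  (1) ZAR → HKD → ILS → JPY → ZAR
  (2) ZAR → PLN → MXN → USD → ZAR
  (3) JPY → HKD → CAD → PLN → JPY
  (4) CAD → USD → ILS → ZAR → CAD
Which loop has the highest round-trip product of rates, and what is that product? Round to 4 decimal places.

(1) 0.432 × 0.462 × 38.9 × 0.111 = 0.86178
(2) 0.241 × 4.24 × 0.0588 × 15.8 = 0.94933
(3) 0.0484 × 0.165 × 3.04 × 34.6 = 0.84000
(4) 0.77 × 3.36 × 4.49 × 0.0745 = 0.86543
Highest is cycle (2) at 0.9493 (≤1, no arbitrage).

0.9493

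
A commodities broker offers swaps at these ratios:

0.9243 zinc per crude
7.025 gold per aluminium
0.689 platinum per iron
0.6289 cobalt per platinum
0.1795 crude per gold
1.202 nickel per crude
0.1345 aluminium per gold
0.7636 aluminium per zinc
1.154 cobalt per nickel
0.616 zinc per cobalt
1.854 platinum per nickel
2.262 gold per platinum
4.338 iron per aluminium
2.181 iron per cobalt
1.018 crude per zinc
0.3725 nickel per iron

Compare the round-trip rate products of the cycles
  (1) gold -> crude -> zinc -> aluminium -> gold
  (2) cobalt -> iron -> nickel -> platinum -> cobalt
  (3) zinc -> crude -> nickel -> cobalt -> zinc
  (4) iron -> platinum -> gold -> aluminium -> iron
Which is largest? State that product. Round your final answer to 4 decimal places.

0.9473

(1) 0.1795 × 0.9243 × 0.7636 × 7.025 = 0.89000
(2) 2.181 × 0.3725 × 1.854 × 0.6289 = 0.94727
(3) 1.018 × 1.202 × 1.154 × 0.616 = 0.86984
(4) 0.689 × 2.262 × 0.1345 × 4.338 = 0.90933
Highest is cycle (2) at 0.9473 (≤1, no arbitrage).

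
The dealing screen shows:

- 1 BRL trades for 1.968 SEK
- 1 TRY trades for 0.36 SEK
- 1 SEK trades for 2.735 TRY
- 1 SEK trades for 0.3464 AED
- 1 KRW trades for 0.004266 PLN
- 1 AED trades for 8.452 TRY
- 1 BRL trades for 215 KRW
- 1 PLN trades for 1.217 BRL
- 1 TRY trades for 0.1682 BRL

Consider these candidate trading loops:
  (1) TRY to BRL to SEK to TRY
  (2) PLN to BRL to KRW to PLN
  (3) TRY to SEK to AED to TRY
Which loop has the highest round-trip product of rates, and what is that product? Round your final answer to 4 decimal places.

(1) 0.1682 × 1.968 × 2.735 = 0.90533
(2) 1.217 × 215 × 0.004266 = 1.11622
(3) 0.36 × 0.3464 × 8.452 = 1.05400
Highest is cycle (2) at 1.1162 (>1, arbitrage).

1.1162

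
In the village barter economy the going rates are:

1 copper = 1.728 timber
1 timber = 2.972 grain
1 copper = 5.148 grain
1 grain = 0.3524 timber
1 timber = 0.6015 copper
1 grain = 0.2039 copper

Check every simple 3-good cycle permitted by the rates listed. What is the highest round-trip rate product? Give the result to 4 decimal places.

copper→grain→timber→copper: 5.148 × 0.3524 × 0.6015 = 1.09121
copper→timber→grain→copper: 1.728 × 2.972 × 0.2039 = 1.04715
Maximum is copper→grain→timber→copper at 1.0912; arbitrage exists.

1.0912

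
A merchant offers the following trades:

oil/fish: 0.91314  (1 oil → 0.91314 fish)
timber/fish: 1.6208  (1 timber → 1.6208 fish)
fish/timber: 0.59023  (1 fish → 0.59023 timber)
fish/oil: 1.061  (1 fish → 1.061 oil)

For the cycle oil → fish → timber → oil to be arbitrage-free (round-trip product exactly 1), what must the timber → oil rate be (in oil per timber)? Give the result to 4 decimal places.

1.8554

Known legs of the cycle: 0.91314 × 0.59023 = 0.5389626222
For no arbitrage the full-cycle product must be 1, so the missing rate is 1 / 0.5389626222 ≈ 1.855416.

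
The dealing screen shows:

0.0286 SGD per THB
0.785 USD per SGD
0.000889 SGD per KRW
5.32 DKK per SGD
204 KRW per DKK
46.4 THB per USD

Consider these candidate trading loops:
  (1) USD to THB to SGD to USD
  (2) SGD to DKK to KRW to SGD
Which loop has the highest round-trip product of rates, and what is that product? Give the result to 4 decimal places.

(1) 46.4 × 0.0286 × 0.785 = 1.04173
(2) 5.32 × 204 × 0.000889 = 0.96481
Highest is cycle (1) at 1.0417 (>1, arbitrage).

1.0417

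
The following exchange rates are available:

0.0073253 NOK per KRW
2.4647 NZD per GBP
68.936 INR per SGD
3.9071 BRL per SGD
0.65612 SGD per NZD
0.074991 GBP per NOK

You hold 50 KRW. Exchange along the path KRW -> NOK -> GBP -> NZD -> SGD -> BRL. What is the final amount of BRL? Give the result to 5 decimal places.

0.17354

50 KRW × 0.0073253 = 0.366265 NOK
0.366265 NOK × 0.074991 = 0.027466578615 GBP
0.027466578615 GBP × 2.4647 = 0.0676968763123905 NZD
0.0676968763123905 NZD × 0.65612 = 0.04441727448608565486 SGD
0.04441727448608565486 SGD × 3.9071 = 0.173542733144585262103506 BRL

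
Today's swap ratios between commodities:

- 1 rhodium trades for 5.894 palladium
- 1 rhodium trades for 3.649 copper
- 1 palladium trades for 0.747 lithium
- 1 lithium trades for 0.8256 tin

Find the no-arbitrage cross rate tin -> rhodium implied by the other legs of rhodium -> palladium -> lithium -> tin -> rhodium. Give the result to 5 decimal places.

Known legs of the cycle: 5.894 × 0.747 × 0.8256 = 3.6349665408
For no arbitrage the full-cycle product must be 1, so the missing rate is 1 / 3.6349665408 ≈ 0.2751057.

0.27511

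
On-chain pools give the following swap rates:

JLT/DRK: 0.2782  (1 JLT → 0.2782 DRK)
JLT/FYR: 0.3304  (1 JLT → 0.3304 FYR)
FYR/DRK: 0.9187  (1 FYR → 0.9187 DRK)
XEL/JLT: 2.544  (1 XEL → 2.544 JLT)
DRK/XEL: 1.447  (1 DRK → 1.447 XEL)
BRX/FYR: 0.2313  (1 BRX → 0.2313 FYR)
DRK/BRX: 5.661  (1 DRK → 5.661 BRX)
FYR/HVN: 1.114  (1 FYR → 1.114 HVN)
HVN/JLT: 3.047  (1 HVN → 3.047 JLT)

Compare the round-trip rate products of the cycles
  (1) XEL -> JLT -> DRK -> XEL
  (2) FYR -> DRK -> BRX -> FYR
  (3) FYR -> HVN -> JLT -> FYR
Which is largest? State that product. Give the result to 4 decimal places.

1.2029

(1) 2.544 × 0.2782 × 1.447 = 1.02410
(2) 0.9187 × 5.661 × 0.2313 = 1.20294
(3) 1.114 × 3.047 × 0.3304 = 1.12150
Highest is cycle (2) at 1.2029 (>1, arbitrage).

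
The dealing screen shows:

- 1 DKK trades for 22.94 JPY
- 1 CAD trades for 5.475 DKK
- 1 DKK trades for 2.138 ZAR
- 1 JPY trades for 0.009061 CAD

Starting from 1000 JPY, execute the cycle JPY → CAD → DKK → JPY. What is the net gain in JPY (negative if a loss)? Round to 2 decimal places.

1000 JPY × 0.009061 = 9.061 CAD
9.061 CAD × 5.475 = 49.608975 DKK
49.608975 DKK × 22.94 = 1138.0298865 JPY
Net change: 1138.0298865 − 1000 = 138.0298865 JPY

138.03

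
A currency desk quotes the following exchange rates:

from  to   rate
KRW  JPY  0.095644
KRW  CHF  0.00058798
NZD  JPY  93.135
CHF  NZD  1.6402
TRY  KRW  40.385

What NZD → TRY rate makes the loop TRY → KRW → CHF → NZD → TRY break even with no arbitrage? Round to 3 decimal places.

Known legs of the cycle: 40.385 × 0.00058798 × 1.6402 = 0.03894748768646
For no arbitrage the full-cycle product must be 1, so the missing rate is 1 / 0.03894748768646 ≈ 25.67560.

25.676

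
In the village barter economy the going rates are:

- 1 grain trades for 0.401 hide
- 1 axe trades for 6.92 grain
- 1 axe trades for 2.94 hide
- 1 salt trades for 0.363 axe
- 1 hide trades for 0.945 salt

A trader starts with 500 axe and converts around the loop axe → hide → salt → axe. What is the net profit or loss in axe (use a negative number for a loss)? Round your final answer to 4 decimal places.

4.2615

500 axe × 2.94 = 1470 hide
1470 hide × 0.945 = 1389.15 salt
1389.15 salt × 0.363 = 504.26145 axe
Net change: 504.26145 − 500 = 4.26145 axe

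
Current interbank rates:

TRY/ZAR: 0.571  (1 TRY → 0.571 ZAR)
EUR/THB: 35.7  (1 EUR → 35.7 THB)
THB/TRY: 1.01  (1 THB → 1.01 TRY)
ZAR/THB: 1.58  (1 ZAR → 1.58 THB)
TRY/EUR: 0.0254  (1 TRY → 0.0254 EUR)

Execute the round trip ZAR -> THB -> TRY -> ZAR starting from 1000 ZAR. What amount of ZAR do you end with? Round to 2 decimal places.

911.20

1000 ZAR × 1.58 = 1580 THB
1580 THB × 1.01 = 1595.8 TRY
1595.8 TRY × 0.571 = 911.2018 ZAR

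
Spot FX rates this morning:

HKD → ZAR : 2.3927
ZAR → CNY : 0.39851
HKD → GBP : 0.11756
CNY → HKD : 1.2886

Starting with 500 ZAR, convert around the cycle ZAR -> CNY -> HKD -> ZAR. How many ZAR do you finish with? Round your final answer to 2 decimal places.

500 ZAR × 0.39851 = 199.255 CNY
199.255 CNY × 1.2886 = 256.759993 HKD
256.759993 HKD × 2.3927 = 614.3496352511 ZAR

614.35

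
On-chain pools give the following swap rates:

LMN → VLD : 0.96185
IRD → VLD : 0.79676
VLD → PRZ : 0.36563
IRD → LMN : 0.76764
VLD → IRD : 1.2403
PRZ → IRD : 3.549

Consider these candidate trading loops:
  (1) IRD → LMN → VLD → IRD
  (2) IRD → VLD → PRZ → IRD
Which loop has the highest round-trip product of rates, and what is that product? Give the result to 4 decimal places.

(1) 0.76764 × 0.96185 × 1.2403 = 0.91578
(2) 0.79676 × 0.36563 × 3.549 = 1.03389
Highest is cycle (2) at 1.0339 (>1, arbitrage).

1.0339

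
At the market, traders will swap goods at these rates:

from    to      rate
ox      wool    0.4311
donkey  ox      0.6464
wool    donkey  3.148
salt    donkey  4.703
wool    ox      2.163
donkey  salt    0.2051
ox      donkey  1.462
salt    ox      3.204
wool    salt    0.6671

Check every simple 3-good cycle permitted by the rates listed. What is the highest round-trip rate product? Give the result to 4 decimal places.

0.9607

donkey→salt→ox→donkey: 0.2051 × 3.204 × 1.462 = 0.96074
wool→salt→ox→wool: 0.6671 × 3.204 × 0.4311 = 0.92143
donkey→ox→wool→donkey: 0.6464 × 0.4311 × 3.148 = 0.87723
Maximum is donkey→salt→ox→donkey at 0.9607; no arbitrage — every cycle loses value.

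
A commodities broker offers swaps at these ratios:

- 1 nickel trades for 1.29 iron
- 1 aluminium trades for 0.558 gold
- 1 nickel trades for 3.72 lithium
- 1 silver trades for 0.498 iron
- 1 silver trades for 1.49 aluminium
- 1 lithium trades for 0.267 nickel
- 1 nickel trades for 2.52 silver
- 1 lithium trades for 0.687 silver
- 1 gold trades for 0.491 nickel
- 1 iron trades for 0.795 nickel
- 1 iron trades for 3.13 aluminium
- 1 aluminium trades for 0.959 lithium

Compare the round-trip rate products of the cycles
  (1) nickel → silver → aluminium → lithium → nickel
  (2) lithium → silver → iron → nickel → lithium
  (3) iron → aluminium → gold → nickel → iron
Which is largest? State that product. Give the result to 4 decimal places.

1.1062

(1) 2.52 × 1.49 × 0.959 × 0.267 = 0.96143
(2) 0.687 × 0.498 × 0.795 × 3.72 = 1.01180
(3) 3.13 × 0.558 × 0.491 × 1.29 = 1.10624
Highest is cycle (3) at 1.1062 (>1, arbitrage).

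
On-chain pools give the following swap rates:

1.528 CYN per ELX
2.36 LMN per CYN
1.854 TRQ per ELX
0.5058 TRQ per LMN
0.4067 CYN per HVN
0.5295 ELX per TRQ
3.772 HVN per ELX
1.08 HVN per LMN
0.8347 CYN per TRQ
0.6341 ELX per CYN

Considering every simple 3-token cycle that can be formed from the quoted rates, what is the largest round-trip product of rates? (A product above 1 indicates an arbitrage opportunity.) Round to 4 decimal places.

1.0366

CYN→LMN→HVN→CYN: 2.36 × 1.08 × 0.4067 = 1.03660
CYN→LMN→TRQ→CYN: 2.36 × 0.5058 × 0.8347 = 0.99637
CYN→ELX→TRQ→CYN: 0.6341 × 1.854 × 0.8347 = 0.98129
CYN→ELX→HVN→CYN: 0.6341 × 3.772 × 0.4067 = 0.97276
Maximum is CYN→LMN→HVN→CYN at 1.0366; arbitrage exists.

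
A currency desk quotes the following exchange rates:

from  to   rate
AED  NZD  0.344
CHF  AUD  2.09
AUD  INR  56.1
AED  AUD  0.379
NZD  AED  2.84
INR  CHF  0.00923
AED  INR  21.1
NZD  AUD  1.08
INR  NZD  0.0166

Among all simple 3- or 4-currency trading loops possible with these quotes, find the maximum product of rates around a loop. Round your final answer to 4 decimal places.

1.0822

INR→CHF→AUD→INR: 0.00923 × 2.09 × 56.1 = 1.08221
INR→NZD→AUD→INR: 0.0166 × 1.08 × 56.1 = 1.00576
INR→NZD→AED→AUD→INR: 0.0166 × 2.84 × 0.379 × 56.1 = 1.00237
INR→NZD→AED→INR: 0.0166 × 2.84 × 21.1 = 0.99474
Maximum is INR→CHF→AUD→INR at 1.0822; arbitrage exists.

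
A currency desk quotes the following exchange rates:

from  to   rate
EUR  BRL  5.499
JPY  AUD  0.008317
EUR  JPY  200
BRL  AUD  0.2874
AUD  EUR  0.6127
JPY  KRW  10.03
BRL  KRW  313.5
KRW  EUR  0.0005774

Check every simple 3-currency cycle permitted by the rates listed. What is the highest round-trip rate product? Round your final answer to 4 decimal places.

1.1583

KRW→EUR→JPY→KRW: 0.0005774 × 200 × 10.03 = 1.15826
AUD→EUR→JPY→AUD: 0.6127 × 200 × 0.008317 = 1.01917
BRL→KRW→EUR→BRL: 313.5 × 0.0005774 × 5.499 = 0.99540
BRL→AUD→EUR→BRL: 0.2874 × 0.6127 × 5.499 = 0.96832
Maximum is KRW→EUR→JPY→KRW at 1.1583; arbitrage exists.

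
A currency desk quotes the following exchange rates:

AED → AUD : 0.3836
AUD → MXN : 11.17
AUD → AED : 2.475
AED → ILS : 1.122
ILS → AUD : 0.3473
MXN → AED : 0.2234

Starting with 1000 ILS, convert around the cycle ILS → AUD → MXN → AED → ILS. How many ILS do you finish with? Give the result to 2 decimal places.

972.38

1000 ILS × 0.3473 = 347.3 AUD
347.3 AUD × 11.17 = 3879.341 MXN
3879.341 MXN × 0.2234 = 866.6447794 AED
866.6447794 AED × 1.122 = 972.3754424868 ILS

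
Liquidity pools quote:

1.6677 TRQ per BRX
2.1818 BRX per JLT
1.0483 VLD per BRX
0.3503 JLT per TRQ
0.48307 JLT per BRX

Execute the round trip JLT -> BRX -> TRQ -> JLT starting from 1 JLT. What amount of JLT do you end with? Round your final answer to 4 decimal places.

1.2746

1 JLT × 2.1818 = 2.1818 BRX
2.1818 BRX × 1.6677 = 3.63858786 TRQ
3.63858786 TRQ × 0.3503 = 1.274597327358 JLT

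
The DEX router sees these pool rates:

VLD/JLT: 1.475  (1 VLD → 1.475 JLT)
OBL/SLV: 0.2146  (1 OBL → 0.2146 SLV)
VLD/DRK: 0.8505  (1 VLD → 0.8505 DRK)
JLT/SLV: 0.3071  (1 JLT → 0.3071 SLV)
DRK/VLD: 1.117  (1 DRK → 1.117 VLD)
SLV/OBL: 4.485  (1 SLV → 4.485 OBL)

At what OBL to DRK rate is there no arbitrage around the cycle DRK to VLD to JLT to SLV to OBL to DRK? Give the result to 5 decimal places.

Known legs of the cycle: 1.117 × 1.475 × 0.3071 × 4.485 = 2.2692767170125
For no arbitrage the full-cycle product must be 1, so the missing rate is 1 / 2.2692767170125 ≈ 0.4406690.

0.44067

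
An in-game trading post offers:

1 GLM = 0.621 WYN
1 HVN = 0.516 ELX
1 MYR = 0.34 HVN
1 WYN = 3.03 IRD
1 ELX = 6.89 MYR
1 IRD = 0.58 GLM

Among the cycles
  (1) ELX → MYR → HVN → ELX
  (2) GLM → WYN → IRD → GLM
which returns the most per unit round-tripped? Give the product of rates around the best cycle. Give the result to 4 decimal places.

1.2088

(1) 6.89 × 0.34 × 0.516 = 1.20878
(2) 0.621 × 3.03 × 0.58 = 1.09135
Highest is cycle (1) at 1.2088 (>1, arbitrage).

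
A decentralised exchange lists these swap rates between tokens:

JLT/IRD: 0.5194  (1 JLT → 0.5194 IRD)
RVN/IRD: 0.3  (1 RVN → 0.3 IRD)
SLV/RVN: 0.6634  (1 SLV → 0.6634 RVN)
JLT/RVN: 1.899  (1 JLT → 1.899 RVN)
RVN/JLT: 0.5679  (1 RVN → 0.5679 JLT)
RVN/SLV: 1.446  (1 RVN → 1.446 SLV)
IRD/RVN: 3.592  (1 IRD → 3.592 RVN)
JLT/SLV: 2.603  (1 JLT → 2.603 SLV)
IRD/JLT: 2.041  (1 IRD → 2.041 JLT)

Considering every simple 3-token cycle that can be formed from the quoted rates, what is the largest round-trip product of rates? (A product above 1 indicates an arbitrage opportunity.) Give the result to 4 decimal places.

JLT→RVN→IRD→JLT: 1.899 × 0.3 × 2.041 = 1.16276
JLT→IRD→RVN→JLT: 0.5194 × 3.592 × 0.5679 = 1.05952
JLT→SLV→RVN→JLT: 2.603 × 0.6634 × 0.5679 = 0.98067
Maximum is JLT→RVN→IRD→JLT at 1.1628; arbitrage exists.

1.1628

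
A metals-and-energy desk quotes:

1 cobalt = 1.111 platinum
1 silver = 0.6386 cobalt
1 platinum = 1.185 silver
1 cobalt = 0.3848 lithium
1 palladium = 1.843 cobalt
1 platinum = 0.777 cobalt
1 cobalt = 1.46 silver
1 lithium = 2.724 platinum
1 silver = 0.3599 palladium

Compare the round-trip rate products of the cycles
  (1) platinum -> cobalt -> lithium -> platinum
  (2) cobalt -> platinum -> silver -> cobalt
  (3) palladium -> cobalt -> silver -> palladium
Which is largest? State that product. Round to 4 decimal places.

(1) 0.777 × 0.3848 × 2.724 = 0.81445
(2) 1.111 × 1.185 × 0.6386 = 0.84074
(3) 1.843 × 1.46 × 0.3599 = 0.96841
Highest is cycle (3) at 0.9684 (≤1, no arbitrage).

0.9684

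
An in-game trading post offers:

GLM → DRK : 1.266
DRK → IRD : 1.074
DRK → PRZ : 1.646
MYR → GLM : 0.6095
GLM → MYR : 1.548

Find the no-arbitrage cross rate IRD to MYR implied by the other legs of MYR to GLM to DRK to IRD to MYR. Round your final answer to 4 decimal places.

1.2067

Known legs of the cycle: 0.6095 × 1.266 × 1.074 = 0.828727398
For no arbitrage the full-cycle product must be 1, so the missing rate is 1 / 0.828727398 ≈ 1.206669.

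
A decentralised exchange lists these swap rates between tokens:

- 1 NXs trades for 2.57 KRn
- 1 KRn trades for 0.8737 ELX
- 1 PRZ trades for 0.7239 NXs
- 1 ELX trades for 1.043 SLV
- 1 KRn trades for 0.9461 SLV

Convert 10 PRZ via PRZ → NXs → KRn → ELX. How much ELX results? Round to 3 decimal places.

16.255

10 PRZ × 0.7239 = 7.239 NXs
7.239 NXs × 2.57 = 18.60423 KRn
18.60423 KRn × 0.8737 = 16.254515751 ELX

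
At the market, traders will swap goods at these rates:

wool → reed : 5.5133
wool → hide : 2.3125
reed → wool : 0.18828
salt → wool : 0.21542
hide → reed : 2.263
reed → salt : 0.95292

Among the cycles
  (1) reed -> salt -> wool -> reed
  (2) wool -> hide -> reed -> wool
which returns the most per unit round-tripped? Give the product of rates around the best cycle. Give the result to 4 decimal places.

1.1318

(1) 0.95292 × 0.21542 × 5.5133 = 1.13176
(2) 2.3125 × 2.263 × 0.18828 = 0.98530
Highest is cycle (1) at 1.1318 (>1, arbitrage).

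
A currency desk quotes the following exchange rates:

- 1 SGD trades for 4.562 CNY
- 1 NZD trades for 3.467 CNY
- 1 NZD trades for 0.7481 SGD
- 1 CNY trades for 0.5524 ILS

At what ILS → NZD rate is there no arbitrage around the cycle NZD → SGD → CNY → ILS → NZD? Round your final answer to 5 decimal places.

0.53043

Known legs of the cycle: 0.7481 × 4.562 × 0.5524 = 1.88524850728
For no arbitrage the full-cycle product must be 1, so the missing rate is 1 / 1.88524850728 ≈ 0.5304340.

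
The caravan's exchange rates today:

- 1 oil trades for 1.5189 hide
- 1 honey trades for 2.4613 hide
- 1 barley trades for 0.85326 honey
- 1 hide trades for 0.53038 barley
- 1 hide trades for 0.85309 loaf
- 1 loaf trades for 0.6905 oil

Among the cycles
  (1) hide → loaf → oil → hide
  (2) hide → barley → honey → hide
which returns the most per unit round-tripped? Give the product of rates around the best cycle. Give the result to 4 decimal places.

(1) 0.85309 × 0.6905 × 1.5189 = 0.89472
(2) 0.53038 × 0.85326 × 2.4613 = 1.11387
Highest is cycle (2) at 1.1139 (>1, arbitrage).

1.1139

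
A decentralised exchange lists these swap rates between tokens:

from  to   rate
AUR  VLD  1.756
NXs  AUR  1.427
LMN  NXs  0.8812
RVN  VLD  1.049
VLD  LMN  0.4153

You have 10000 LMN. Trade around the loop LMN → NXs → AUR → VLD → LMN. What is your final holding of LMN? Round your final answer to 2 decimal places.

9170.33

10000 LMN × 0.8812 = 8812 NXs
8812 NXs × 1.427 = 12574.724 AUR
12574.724 AUR × 1.756 = 22081.215344 VLD
22081.215344 VLD × 0.4153 = 9170.3287323632 LMN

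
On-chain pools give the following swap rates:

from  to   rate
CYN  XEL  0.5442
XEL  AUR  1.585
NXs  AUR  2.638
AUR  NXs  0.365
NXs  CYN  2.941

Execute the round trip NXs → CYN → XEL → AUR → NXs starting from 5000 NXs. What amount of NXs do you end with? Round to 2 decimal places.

4629.62

5000 NXs × 2.941 = 14705 CYN
14705 CYN × 0.5442 = 8002.461 XEL
8002.461 XEL × 1.585 = 12683.900685 AUR
12683.900685 AUR × 0.365 = 4629.623750025 NXs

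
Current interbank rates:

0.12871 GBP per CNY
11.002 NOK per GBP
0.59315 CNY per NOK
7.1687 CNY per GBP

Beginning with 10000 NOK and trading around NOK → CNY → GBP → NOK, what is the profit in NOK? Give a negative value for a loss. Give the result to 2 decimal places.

10000 NOK × 0.59315 = 5931.5 CNY
5931.5 CNY × 0.12871 = 763.443365 GBP
763.443365 GBP × 11.002 = 8399.40390173 NOK
Net change: 8399.40390173 − 10000 = -1600.59609827 NOK

-1600.60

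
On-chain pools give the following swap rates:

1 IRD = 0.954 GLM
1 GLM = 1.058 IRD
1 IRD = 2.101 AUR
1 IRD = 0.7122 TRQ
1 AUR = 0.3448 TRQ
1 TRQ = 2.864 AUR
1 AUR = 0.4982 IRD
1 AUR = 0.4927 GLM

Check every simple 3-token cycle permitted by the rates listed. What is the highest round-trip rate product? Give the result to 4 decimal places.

AUR→GLM→IRD→AUR: 0.4927 × 1.058 × 2.101 = 1.09520
TRQ→AUR→IRD→TRQ: 2.864 × 0.4982 × 0.7122 = 1.01620
Maximum is AUR→GLM→IRD→AUR at 1.0952; arbitrage exists.

1.0952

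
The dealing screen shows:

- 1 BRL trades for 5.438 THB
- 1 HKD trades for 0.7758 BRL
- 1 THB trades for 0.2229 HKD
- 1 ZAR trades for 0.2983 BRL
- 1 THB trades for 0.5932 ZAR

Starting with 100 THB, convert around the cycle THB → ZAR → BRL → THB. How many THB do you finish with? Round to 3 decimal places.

96.226

100 THB × 0.5932 = 59.32 ZAR
59.32 ZAR × 0.2983 = 17.695156 BRL
17.695156 BRL × 5.438 = 96.226258328 THB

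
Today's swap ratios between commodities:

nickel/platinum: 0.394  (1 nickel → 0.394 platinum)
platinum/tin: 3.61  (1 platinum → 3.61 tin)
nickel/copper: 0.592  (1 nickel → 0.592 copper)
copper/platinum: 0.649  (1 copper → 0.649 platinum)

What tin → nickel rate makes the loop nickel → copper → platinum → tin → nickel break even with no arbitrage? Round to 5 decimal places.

0.72099

Known legs of the cycle: 0.592 × 0.649 × 3.61 = 1.38699088
For no arbitrage the full-cycle product must be 1, so the missing rate is 1 / 1.38699088 ≈ 0.7209853.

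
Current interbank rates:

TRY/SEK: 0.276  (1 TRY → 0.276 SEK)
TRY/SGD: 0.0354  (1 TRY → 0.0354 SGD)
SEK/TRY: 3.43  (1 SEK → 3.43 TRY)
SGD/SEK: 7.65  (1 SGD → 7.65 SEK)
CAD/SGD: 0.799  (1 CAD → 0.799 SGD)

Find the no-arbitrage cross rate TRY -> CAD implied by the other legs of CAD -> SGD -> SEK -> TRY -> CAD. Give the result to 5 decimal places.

Known legs of the cycle: 0.799 × 7.65 × 3.43 = 20.9653605
For no arbitrage the full-cycle product must be 1, so the missing rate is 1 / 20.9653605 ≈ 0.0476977.

0.04770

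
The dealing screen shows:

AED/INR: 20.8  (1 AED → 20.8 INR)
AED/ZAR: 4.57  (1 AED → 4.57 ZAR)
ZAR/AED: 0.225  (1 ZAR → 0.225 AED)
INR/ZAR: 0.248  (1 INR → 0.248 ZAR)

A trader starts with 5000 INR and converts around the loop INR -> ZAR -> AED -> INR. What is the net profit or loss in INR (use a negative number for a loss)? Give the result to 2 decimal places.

803.20

5000 INR × 0.248 = 1240 ZAR
1240 ZAR × 0.225 = 279 AED
279 AED × 20.8 = 5803.2 INR
Net change: 5803.2 − 5000 = 803.2 INR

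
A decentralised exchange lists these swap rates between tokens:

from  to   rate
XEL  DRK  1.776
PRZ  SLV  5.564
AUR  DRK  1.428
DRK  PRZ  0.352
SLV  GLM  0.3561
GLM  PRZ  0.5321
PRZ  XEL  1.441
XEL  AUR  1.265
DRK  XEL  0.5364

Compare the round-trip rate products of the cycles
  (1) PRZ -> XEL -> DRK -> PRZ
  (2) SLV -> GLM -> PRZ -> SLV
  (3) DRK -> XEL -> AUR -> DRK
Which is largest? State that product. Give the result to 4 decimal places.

(1) 1.441 × 1.776 × 0.352 = 0.90084
(2) 0.3561 × 0.5321 × 5.564 = 1.05427
(3) 0.5364 × 1.265 × 1.428 = 0.96896
Highest is cycle (2) at 1.0543 (>1, arbitrage).

1.0543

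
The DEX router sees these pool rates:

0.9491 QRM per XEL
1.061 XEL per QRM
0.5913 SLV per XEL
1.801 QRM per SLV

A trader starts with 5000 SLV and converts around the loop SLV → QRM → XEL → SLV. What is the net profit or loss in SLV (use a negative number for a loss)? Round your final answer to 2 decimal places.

649.46

5000 SLV × 1.801 = 9005 QRM
9005 QRM × 1.061 = 9554.305 XEL
9554.305 XEL × 0.5913 = 5649.4605465 SLV
Net change: 5649.4605465 − 5000 = 649.4605465 SLV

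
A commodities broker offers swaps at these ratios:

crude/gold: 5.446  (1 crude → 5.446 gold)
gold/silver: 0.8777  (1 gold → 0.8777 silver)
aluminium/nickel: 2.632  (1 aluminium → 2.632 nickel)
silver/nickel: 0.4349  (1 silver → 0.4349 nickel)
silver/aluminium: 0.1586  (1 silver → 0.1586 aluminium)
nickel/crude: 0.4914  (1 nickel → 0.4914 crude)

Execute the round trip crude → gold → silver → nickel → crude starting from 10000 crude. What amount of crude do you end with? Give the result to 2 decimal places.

10000 crude × 5.446 = 54460 gold
54460 gold × 0.8777 = 47799.542 silver
47799.542 silver × 0.4349 = 20788.0208158 nickel
20788.0208158 nickel × 0.4914 = 10215.23342888412 crude

10215.23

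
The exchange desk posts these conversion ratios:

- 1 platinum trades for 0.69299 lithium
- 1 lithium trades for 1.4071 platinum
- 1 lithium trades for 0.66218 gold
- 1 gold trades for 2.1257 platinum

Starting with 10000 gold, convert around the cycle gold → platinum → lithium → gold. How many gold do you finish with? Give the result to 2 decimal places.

10000 gold × 2.1257 = 21257 platinum
21257 platinum × 0.69299 = 14730.88843 lithium
14730.88843 lithium × 0.66218 = 9754.4997005774 gold

9754.50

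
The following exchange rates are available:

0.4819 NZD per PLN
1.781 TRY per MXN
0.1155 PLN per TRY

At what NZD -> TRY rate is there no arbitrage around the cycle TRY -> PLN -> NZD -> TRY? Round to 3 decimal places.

17.966

Known legs of the cycle: 0.1155 × 0.4819 = 0.05565945
For no arbitrage the full-cycle product must be 1, so the missing rate is 1 / 0.05565945 ≈ 17.96640.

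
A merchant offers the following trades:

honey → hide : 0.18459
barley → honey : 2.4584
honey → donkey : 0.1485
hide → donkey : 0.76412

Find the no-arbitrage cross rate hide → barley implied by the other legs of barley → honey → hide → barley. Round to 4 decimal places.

Known legs of the cycle: 2.4584 × 0.18459 = 0.453796056
For no arbitrage the full-cycle product must be 1, so the missing rate is 1 / 0.453796056 ≈ 2.203633.

2.2036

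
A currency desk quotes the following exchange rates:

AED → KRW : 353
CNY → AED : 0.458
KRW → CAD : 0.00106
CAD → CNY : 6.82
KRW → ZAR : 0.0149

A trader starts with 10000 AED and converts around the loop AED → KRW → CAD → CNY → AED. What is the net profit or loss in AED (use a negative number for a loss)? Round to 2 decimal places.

10000 AED × 353 = 3530000 KRW
3530000 KRW × 0.00106 = 3741.8 CAD
3741.8 CAD × 6.82 = 25519.076 CNY
25519.076 CNY × 0.458 = 11687.736808 AED
Net change: 11687.736808 − 10000 = 1687.736808 AED

1687.74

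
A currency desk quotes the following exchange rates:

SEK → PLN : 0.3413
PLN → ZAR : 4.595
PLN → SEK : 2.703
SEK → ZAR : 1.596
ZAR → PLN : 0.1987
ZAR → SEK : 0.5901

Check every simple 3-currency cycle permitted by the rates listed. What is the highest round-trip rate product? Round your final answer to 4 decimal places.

ZAR→SEK→PLN→ZAR: 0.5901 × 0.3413 × 4.595 = 0.92544
ZAR→PLN→SEK→ZAR: 0.1987 × 2.703 × 1.596 = 0.85719
Maximum is ZAR→SEK→PLN→ZAR at 0.9254; no arbitrage — every cycle loses value.

0.9254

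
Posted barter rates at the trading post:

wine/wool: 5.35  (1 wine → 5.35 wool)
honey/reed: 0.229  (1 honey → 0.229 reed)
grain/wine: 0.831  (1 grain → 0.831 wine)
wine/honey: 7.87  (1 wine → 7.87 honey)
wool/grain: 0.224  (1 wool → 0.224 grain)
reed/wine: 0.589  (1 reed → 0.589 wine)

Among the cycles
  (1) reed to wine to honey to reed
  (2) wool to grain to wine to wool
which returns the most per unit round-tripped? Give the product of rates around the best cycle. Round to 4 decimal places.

1.0615

(1) 0.589 × 7.87 × 0.229 = 1.06151
(2) 0.224 × 0.831 × 5.35 = 0.99587
Highest is cycle (1) at 1.0615 (>1, arbitrage).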